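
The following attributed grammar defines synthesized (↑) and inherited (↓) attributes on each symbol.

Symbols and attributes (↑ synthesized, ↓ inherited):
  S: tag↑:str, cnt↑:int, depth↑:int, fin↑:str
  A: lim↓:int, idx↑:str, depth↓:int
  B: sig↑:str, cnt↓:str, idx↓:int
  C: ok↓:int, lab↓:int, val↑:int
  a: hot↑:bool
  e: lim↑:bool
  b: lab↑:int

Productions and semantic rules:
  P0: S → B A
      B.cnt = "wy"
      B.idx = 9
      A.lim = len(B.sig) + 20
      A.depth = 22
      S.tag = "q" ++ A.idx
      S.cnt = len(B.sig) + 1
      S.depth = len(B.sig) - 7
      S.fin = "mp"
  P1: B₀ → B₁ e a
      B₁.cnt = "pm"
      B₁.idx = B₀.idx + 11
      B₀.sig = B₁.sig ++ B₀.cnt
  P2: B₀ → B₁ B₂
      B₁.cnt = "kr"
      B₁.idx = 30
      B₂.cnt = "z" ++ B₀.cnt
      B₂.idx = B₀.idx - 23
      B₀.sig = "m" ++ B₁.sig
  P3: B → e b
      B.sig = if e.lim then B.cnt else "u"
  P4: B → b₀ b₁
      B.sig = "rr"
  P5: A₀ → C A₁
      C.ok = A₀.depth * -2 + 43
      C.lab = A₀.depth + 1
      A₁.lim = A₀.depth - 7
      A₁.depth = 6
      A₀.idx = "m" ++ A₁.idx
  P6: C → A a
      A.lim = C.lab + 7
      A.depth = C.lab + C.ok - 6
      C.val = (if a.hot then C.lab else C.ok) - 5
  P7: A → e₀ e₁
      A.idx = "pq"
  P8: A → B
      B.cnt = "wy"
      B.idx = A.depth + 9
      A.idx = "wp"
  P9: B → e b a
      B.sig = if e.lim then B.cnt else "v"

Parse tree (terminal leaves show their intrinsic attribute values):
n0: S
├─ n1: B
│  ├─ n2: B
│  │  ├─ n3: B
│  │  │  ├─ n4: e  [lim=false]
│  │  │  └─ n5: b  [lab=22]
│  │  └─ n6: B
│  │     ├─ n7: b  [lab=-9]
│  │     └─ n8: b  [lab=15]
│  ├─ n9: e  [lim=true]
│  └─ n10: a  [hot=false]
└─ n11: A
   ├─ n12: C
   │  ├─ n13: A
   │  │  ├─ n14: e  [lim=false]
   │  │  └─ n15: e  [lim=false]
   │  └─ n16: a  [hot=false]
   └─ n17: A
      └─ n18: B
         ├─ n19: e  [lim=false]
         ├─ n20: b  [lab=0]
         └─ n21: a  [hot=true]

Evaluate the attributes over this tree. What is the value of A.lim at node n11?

1. n1.cnt = "wy"  ["wy"]
2. n1.idx = 9  [9]
3. n2.cnt = "pm"  ["pm"]
4. n2.idx = 20  [B₀.idx + 11]
5. n3.cnt = "kr"  ["kr"]
6. n3.idx = 30  [30]
7. n4.lim = false  [terminal]
8. n5.lab = 22  [terminal]
9. n3.sig = "u"  [if e.lim then B.cnt else "u"]
10. n6.cnt = "zpm"  ["z" ++ B₀.cnt]
11. n6.idx = -3  [B₀.idx - 23]
12. n7.lab = -9  [terminal]
13. n8.lab = 15  [terminal]
14. n6.sig = "rr"  ["rr"]
15. n2.sig = "mu"  ["m" ++ B₁.sig]
16. n9.lim = true  [terminal]
17. n10.hot = false  [terminal]
18. n1.sig = "muwy"  [B₁.sig ++ B₀.cnt]
19. n11.lim = 24  [len(B.sig) + 20]
20. n11.depth = 22  [22]
21. n12.ok = -1  [A₀.depth * -2 + 43]
22. n12.lab = 23  [A₀.depth + 1]
23. n13.lim = 30  [C.lab + 7]
24. n13.depth = 16  [C.lab + C.ok - 6]
25. n14.lim = false  [terminal]
26. n15.lim = false  [terminal]
27. n13.idx = "pq"  ["pq"]
28. n16.hot = false  [terminal]
29. n12.val = -6  [(if a.hot then C.lab else C.ok) - 5]
30. n17.lim = 15  [A₀.depth - 7]
31. n17.depth = 6  [6]
32. n18.cnt = "wy"  ["wy"]
33. n18.idx = 15  [A.depth + 9]
34. n19.lim = false  [terminal]
35. n20.lab = 0  [terminal]
36. n21.hot = true  [terminal]
37. n18.sig = "v"  [if e.lim then B.cnt else "v"]
38. n17.idx = "wp"  ["wp"]
39. n11.idx = "mwp"  ["m" ++ A₁.idx]
40. n0.tag = "qmwp"  ["q" ++ A.idx]
41. n0.cnt = 5  [len(B.sig) + 1]
42. n0.depth = -3  [len(B.sig) - 7]
43. n0.fin = "mp"  ["mp"]

24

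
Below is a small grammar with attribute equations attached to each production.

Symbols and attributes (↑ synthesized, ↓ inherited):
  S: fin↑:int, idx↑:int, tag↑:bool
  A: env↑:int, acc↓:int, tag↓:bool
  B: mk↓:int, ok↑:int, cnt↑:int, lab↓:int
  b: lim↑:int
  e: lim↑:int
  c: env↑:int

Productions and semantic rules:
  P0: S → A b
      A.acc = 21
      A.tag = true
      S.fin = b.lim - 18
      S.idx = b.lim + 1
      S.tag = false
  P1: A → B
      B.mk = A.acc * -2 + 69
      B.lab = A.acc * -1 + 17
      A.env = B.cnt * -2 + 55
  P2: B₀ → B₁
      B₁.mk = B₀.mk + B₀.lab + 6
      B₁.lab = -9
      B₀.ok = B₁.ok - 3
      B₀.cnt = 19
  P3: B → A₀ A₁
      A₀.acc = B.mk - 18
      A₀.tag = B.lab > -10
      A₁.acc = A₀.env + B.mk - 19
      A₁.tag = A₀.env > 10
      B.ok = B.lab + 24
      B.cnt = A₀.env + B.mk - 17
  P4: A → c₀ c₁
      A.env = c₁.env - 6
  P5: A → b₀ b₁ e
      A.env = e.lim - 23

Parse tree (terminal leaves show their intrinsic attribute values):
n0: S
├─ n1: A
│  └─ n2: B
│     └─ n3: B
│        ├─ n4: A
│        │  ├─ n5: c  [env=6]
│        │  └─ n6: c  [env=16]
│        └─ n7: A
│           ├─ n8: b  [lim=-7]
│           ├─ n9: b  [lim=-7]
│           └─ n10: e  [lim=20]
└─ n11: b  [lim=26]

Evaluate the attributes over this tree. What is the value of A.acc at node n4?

1. n1.acc = 21  [21]
2. n1.tag = true  [true]
3. n2.mk = 27  [A.acc * -2 + 69]
4. n2.lab = -4  [A.acc * -1 + 17]
5. n3.mk = 29  [B₀.mk + B₀.lab + 6]
6. n3.lab = -9  [-9]
7. n4.acc = 11  [B.mk - 18]
8. n4.tag = true  [B.lab > -10]
9. n5.env = 6  [terminal]
10. n6.env = 16  [terminal]
11. n4.env = 10  [c₁.env - 6]
12. n7.acc = 20  [A₀.env + B.mk - 19]
13. n7.tag = false  [A₀.env > 10]
14. n8.lim = -7  [terminal]
15. n9.lim = -7  [terminal]
16. n10.lim = 20  [terminal]
17. n7.env = -3  [e.lim - 23]
18. n3.ok = 15  [B.lab + 24]
19. n3.cnt = 22  [A₀.env + B.mk - 17]
20. n2.ok = 12  [B₁.ok - 3]
21. n2.cnt = 19  [19]
22. n1.env = 17  [B.cnt * -2 + 55]
23. n11.lim = 26  [terminal]
24. n0.fin = 8  [b.lim - 18]
25. n0.idx = 27  [b.lim + 1]
26. n0.tag = false  [false]

11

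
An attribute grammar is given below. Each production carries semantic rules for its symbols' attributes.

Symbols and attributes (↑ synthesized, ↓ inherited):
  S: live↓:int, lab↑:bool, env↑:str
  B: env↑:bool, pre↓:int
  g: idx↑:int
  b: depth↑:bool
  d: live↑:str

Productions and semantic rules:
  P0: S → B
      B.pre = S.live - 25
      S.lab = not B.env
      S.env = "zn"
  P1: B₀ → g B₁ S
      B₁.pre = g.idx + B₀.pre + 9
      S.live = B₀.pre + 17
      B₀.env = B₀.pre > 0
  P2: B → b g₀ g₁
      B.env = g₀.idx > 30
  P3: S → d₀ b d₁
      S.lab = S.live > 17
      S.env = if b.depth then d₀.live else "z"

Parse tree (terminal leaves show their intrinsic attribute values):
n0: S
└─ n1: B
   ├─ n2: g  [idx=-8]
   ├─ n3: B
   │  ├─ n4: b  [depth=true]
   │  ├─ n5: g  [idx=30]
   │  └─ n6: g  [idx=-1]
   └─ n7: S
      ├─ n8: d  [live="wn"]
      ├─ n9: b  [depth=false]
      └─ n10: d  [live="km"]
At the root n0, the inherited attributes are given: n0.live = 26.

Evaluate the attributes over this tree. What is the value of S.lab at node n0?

1. n0.live = 26  [given at root]
2. n1.pre = 1  [S.live - 25]
3. n2.idx = -8  [terminal]
4. n3.pre = 2  [g.idx + B₀.pre + 9]
5. n4.depth = true  [terminal]
6. n5.idx = 30  [terminal]
7. n6.idx = -1  [terminal]
8. n3.env = false  [g₀.idx > 30]
9. n7.live = 18  [B₀.pre + 17]
10. n8.live = "wn"  [terminal]
11. n9.depth = false  [terminal]
12. n10.live = "km"  [terminal]
13. n7.lab = true  [S.live > 17]
14. n7.env = "z"  [if b.depth then d₀.live else "z"]
15. n1.env = true  [B₀.pre > 0]
16. n0.lab = false  [not B.env]
17. n0.env = "zn"  ["zn"]

false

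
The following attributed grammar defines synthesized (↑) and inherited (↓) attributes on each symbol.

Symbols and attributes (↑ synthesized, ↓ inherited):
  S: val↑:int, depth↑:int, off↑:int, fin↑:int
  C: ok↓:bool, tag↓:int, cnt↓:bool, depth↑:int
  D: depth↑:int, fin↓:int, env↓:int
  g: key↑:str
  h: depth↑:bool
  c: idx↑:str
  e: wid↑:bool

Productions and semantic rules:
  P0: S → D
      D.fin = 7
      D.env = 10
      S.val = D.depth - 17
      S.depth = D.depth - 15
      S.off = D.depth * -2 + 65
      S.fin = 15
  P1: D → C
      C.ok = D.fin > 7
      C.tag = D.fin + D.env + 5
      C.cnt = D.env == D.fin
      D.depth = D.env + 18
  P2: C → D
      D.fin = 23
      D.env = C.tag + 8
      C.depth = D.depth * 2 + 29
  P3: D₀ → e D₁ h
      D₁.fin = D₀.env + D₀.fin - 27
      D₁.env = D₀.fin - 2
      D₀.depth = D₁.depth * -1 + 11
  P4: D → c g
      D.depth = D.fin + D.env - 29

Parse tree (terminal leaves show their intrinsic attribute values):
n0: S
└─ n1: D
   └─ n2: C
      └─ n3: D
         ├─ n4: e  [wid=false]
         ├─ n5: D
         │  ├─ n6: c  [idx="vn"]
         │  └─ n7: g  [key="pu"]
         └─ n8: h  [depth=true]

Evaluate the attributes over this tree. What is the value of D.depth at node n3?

-7

1. n1.fin = 7  [7]
2. n1.env = 10  [10]
3. n2.ok = false  [D.fin > 7]
4. n2.tag = 22  [D.fin + D.env + 5]
5. n2.cnt = false  [D.env == D.fin]
6. n3.fin = 23  [23]
7. n3.env = 30  [C.tag + 8]
8. n4.wid = false  [terminal]
9. n5.fin = 26  [D₀.env + D₀.fin - 27]
10. n5.env = 21  [D₀.fin - 2]
11. n6.idx = "vn"  [terminal]
12. n7.key = "pu"  [terminal]
13. n5.depth = 18  [D.fin + D.env - 29]
14. n8.depth = true  [terminal]
15. n3.depth = -7  [D₁.depth * -1 + 11]
16. n2.depth = 15  [D.depth * 2 + 29]
17. n1.depth = 28  [D.env + 18]
18. n0.val = 11  [D.depth - 17]
19. n0.depth = 13  [D.depth - 15]
20. n0.off = 9  [D.depth * -2 + 65]
21. n0.fin = 15  [15]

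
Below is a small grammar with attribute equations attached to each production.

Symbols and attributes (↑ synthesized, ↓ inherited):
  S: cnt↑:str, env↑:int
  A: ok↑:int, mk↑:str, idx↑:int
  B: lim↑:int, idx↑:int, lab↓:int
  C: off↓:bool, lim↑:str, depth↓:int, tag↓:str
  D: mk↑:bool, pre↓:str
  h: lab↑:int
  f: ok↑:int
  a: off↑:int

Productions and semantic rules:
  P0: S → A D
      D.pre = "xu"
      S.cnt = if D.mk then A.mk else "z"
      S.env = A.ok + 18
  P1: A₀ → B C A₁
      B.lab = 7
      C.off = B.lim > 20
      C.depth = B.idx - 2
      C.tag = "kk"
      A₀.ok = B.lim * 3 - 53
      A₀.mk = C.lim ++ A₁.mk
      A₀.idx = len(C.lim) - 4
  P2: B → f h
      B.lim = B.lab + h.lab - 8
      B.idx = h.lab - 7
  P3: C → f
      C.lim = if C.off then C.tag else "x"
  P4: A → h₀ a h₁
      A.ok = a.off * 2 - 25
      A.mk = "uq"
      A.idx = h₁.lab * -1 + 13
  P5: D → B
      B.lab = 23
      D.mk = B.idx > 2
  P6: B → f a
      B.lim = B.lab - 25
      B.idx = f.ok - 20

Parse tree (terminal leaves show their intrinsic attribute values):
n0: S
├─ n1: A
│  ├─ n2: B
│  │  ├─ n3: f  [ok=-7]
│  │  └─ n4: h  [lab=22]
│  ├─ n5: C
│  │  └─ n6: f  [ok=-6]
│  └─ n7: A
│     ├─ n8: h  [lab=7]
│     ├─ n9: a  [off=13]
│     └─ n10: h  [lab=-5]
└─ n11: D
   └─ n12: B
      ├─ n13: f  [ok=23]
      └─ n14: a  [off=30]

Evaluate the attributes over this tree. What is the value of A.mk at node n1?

"kkuq"

1. n2.lab = 7  [7]
2. n3.ok = -7  [terminal]
3. n4.lab = 22  [terminal]
4. n2.lim = 21  [B.lab + h.lab - 8]
5. n2.idx = 15  [h.lab - 7]
6. n5.off = true  [B.lim > 20]
7. n5.depth = 13  [B.idx - 2]
8. n5.tag = "kk"  ["kk"]
9. n6.ok = -6  [terminal]
10. n5.lim = "kk"  [if C.off then C.tag else "x"]
11. n8.lab = 7  [terminal]
12. n9.off = 13  [terminal]
13. n10.lab = -5  [terminal]
14. n7.ok = 1  [a.off * 2 - 25]
15. n7.mk = "uq"  ["uq"]
16. n7.idx = 18  [h₁.lab * -1 + 13]
17. n1.ok = 10  [B.lim * 3 - 53]
18. n1.mk = "kkuq"  [C.lim ++ A₁.mk]
19. n1.idx = -2  [len(C.lim) - 4]
20. n11.pre = "xu"  ["xu"]
21. n12.lab = 23  [23]
22. n13.ok = 23  [terminal]
23. n14.off = 30  [terminal]
24. n12.lim = -2  [B.lab - 25]
25. n12.idx = 3  [f.ok - 20]
26. n11.mk = true  [B.idx > 2]
27. n0.cnt = "kkuq"  [if D.mk then A.mk else "z"]
28. n0.env = 28  [A.ok + 18]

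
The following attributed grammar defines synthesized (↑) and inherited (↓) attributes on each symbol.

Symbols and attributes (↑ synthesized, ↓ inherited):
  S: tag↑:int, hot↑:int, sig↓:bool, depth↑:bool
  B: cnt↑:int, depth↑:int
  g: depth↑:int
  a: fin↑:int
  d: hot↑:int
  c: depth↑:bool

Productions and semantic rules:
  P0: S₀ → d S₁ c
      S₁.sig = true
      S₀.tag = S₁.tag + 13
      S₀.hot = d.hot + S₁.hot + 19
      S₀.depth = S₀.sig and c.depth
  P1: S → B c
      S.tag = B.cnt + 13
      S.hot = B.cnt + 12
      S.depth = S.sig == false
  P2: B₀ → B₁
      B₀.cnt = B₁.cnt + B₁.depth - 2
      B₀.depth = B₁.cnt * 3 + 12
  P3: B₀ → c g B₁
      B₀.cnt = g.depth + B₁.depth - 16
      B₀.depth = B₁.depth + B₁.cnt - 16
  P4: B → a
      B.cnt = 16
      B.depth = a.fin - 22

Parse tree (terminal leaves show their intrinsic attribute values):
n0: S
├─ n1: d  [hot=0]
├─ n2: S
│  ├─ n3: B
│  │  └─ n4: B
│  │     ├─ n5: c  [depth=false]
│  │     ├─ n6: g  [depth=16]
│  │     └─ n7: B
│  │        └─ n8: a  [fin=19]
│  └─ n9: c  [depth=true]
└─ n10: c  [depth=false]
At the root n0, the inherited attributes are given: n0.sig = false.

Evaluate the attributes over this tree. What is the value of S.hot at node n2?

4

1. n0.sig = false  [given at root]
2. n1.hot = 0  [terminal]
3. n2.sig = true  [true]
4. n5.depth = false  [terminal]
5. n6.depth = 16  [terminal]
6. n8.fin = 19  [terminal]
7. n7.cnt = 16  [16]
8. n7.depth = -3  [a.fin - 22]
9. n4.cnt = -3  [g.depth + B₁.depth - 16]
10. n4.depth = -3  [B₁.depth + B₁.cnt - 16]
11. n3.cnt = -8  [B₁.cnt + B₁.depth - 2]
12. n3.depth = 3  [B₁.cnt * 3 + 12]
13. n9.depth = true  [terminal]
14. n2.tag = 5  [B.cnt + 13]
15. n2.hot = 4  [B.cnt + 12]
16. n2.depth = false  [S.sig == false]
17. n10.depth = false  [terminal]
18. n0.tag = 18  [S₁.tag + 13]
19. n0.hot = 23  [d.hot + S₁.hot + 19]
20. n0.depth = false  [S₀.sig and c.depth]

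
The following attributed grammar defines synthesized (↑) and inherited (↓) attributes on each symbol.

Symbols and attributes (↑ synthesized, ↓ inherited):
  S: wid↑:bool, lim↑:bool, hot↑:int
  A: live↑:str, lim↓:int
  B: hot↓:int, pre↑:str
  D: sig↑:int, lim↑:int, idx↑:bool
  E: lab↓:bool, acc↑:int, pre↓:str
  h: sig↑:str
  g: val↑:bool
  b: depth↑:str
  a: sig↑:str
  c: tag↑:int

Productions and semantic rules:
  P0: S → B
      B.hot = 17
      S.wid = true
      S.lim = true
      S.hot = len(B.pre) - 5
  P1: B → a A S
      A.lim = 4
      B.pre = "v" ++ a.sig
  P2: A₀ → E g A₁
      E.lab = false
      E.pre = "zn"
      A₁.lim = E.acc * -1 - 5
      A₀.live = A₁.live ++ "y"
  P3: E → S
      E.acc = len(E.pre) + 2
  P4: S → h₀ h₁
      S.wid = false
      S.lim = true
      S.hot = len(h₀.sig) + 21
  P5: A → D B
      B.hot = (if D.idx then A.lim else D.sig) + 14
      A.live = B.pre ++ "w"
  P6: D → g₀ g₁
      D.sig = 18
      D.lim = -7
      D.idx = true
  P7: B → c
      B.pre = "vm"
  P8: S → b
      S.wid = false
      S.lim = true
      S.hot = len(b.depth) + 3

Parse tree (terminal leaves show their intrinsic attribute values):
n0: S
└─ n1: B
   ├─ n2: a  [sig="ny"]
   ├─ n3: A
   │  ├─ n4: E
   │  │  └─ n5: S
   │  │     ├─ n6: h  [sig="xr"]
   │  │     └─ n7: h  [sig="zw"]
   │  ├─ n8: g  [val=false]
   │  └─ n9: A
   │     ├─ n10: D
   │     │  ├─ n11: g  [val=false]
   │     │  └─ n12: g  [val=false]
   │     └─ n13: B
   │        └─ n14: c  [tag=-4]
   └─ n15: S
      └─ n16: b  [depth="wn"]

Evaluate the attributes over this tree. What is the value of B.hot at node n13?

5

1. n1.hot = 17  [17]
2. n2.sig = "ny"  [terminal]
3. n3.lim = 4  [4]
4. n4.lab = false  [false]
5. n4.pre = "zn"  ["zn"]
6. n6.sig = "xr"  [terminal]
7. n7.sig = "zw"  [terminal]
8. n5.wid = false  [false]
9. n5.lim = true  [true]
10. n5.hot = 23  [len(h₀.sig) + 21]
11. n4.acc = 4  [len(E.pre) + 2]
12. n8.val = false  [terminal]
13. n9.lim = -9  [E.acc * -1 - 5]
14. n11.val = false  [terminal]
15. n12.val = false  [terminal]
16. n10.sig = 18  [18]
17. n10.lim = -7  [-7]
18. n10.idx = true  [true]
19. n13.hot = 5  [(if D.idx then A.lim else D.sig) + 14]
20. n14.tag = -4  [terminal]
21. n13.pre = "vm"  ["vm"]
22. n9.live = "vmw"  [B.pre ++ "w"]
23. n3.live = "vmwy"  [A₁.live ++ "y"]
24. n16.depth = "wn"  [terminal]
25. n15.wid = false  [false]
26. n15.lim = true  [true]
27. n15.hot = 5  [len(b.depth) + 3]
28. n1.pre = "vny"  ["v" ++ a.sig]
29. n0.wid = true  [true]
30. n0.lim = true  [true]
31. n0.hot = -2  [len(B.pre) - 5]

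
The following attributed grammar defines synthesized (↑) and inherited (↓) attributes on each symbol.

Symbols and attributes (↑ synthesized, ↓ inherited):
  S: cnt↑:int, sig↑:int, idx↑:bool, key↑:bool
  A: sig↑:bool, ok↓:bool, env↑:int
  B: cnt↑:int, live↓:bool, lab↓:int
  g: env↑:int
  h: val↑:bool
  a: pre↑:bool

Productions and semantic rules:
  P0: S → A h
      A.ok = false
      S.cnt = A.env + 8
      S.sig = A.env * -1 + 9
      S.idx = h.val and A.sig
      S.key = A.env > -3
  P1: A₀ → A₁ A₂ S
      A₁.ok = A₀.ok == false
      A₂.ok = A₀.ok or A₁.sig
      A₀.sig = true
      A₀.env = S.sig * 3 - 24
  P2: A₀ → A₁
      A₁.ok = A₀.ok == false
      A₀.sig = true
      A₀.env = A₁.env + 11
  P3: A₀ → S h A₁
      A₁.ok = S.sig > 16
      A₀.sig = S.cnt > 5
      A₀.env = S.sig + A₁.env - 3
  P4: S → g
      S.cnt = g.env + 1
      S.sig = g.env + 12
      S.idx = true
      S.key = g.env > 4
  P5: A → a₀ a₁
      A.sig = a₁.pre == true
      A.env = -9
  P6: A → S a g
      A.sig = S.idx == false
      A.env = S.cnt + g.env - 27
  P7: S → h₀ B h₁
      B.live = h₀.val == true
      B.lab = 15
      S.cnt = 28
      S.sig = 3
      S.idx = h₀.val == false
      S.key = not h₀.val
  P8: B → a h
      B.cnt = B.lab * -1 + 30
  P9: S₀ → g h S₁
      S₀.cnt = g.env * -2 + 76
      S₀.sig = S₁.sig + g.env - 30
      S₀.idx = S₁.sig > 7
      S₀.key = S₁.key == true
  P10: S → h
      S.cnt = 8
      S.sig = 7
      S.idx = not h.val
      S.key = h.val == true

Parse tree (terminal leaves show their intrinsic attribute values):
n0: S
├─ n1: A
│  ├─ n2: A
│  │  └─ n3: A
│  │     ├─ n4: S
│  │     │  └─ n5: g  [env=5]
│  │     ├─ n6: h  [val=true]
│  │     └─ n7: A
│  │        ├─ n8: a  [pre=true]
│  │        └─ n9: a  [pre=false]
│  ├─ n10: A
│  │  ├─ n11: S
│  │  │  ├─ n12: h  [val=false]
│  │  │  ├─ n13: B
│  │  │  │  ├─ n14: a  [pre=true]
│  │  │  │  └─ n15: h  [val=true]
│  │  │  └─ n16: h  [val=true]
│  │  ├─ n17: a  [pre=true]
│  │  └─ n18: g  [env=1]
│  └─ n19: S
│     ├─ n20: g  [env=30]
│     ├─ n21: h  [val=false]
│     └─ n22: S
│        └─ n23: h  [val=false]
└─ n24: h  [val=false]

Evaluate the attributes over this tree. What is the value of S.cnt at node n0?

5

1. n1.ok = false  [false]
2. n2.ok = true  [A₀.ok == false]
3. n3.ok = false  [A₀.ok == false]
4. n5.env = 5  [terminal]
5. n4.cnt = 6  [g.env + 1]
6. n4.sig = 17  [g.env + 12]
7. n4.idx = true  [true]
8. n4.key = true  [g.env > 4]
9. n6.val = true  [terminal]
10. n7.ok = true  [S.sig > 16]
11. n8.pre = true  [terminal]
12. n9.pre = false  [terminal]
13. n7.sig = false  [a₁.pre == true]
14. n7.env = -9  [-9]
15. n3.sig = true  [S.cnt > 5]
16. n3.env = 5  [S.sig + A₁.env - 3]
17. n2.sig = true  [true]
18. n2.env = 16  [A₁.env + 11]
19. n10.ok = true  [A₀.ok or A₁.sig]
20. n12.val = false  [terminal]
21. n13.live = false  [h₀.val == true]
22. n13.lab = 15  [15]
23. n14.pre = true  [terminal]
24. n15.val = true  [terminal]
25. n13.cnt = 15  [B.lab * -1 + 30]
26. n16.val = true  [terminal]
27. n11.cnt = 28  [28]
28. n11.sig = 3  [3]
29. n11.idx = true  [h₀.val == false]
30. n11.key = true  [not h₀.val]
31. n17.pre = true  [terminal]
32. n18.env = 1  [terminal]
33. n10.sig = false  [S.idx == false]
34. n10.env = 2  [S.cnt + g.env - 27]
35. n20.env = 30  [terminal]
36. n21.val = false  [terminal]
37. n23.val = false  [terminal]
38. n22.cnt = 8  [8]
39. n22.sig = 7  [7]
40. n22.idx = true  [not h.val]
41. n22.key = false  [h.val == true]
42. n19.cnt = 16  [g.env * -2 + 76]
43. n19.sig = 7  [S₁.sig + g.env - 30]
44. n19.idx = false  [S₁.sig > 7]
45. n19.key = false  [S₁.key == true]
46. n1.sig = true  [true]
47. n1.env = -3  [S.sig * 3 - 24]
48. n24.val = false  [terminal]
49. n0.cnt = 5  [A.env + 8]
50. n0.sig = 12  [A.env * -1 + 9]
51. n0.idx = false  [h.val and A.sig]
52. n0.key = false  [A.env > -3]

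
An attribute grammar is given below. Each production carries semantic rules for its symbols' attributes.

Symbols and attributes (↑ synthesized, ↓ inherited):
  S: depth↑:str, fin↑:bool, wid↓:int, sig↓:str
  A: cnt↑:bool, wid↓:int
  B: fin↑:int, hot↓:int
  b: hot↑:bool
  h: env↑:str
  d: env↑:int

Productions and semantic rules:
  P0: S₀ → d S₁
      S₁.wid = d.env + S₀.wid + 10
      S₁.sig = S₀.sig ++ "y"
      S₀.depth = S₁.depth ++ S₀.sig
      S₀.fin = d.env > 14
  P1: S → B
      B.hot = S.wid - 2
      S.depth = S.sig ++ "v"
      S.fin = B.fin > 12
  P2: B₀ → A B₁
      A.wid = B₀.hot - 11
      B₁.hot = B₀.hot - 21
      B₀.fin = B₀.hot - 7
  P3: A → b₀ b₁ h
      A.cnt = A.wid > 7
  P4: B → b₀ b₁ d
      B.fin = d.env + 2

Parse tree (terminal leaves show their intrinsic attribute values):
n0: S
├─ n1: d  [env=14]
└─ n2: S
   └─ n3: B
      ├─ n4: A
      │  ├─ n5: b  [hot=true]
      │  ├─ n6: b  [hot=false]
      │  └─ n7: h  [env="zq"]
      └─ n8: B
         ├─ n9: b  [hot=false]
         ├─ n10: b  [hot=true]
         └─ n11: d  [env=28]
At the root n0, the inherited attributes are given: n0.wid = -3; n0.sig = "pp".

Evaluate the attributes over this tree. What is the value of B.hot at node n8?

-2

1. n0.wid = -3  [given at root]
2. n0.sig = "pp"  [given at root]
3. n1.env = 14  [terminal]
4. n2.wid = 21  [d.env + S₀.wid + 10]
5. n2.sig = "ppy"  [S₀.sig ++ "y"]
6. n3.hot = 19  [S.wid - 2]
7. n4.wid = 8  [B₀.hot - 11]
8. n5.hot = true  [terminal]
9. n6.hot = false  [terminal]
10. n7.env = "zq"  [terminal]
11. n4.cnt = true  [A.wid > 7]
12. n8.hot = -2  [B₀.hot - 21]
13. n9.hot = false  [terminal]
14. n10.hot = true  [terminal]
15. n11.env = 28  [terminal]
16. n8.fin = 30  [d.env + 2]
17. n3.fin = 12  [B₀.hot - 7]
18. n2.depth = "ppyv"  [S.sig ++ "v"]
19. n2.fin = false  [B.fin > 12]
20. n0.depth = "ppyvpp"  [S₁.depth ++ S₀.sig]
21. n0.fin = false  [d.env > 14]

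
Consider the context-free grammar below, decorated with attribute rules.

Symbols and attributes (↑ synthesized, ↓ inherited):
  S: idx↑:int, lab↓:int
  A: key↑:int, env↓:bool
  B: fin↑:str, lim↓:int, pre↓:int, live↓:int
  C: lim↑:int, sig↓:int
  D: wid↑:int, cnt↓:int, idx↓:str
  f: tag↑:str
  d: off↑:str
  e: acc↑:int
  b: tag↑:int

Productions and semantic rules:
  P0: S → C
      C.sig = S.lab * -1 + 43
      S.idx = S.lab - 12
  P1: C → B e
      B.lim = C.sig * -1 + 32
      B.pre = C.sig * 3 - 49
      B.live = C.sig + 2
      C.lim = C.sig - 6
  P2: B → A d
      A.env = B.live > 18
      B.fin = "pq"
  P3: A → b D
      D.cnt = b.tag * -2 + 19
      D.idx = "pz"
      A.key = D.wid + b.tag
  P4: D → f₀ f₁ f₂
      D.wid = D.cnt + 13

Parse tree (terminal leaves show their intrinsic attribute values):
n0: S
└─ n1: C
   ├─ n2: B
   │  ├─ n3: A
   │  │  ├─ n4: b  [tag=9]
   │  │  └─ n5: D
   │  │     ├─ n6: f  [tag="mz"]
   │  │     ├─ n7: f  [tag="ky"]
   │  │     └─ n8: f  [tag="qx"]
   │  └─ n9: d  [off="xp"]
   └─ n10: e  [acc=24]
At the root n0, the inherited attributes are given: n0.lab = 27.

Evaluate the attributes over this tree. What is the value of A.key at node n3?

1. n0.lab = 27  [given at root]
2. n1.sig = 16  [S.lab * -1 + 43]
3. n2.lim = 16  [C.sig * -1 + 32]
4. n2.pre = -1  [C.sig * 3 - 49]
5. n2.live = 18  [C.sig + 2]
6. n3.env = false  [B.live > 18]
7. n4.tag = 9  [terminal]
8. n5.cnt = 1  [b.tag * -2 + 19]
9. n5.idx = "pz"  ["pz"]
10. n6.tag = "mz"  [terminal]
11. n7.tag = "ky"  [terminal]
12. n8.tag = "qx"  [terminal]
13. n5.wid = 14  [D.cnt + 13]
14. n3.key = 23  [D.wid + b.tag]
15. n9.off = "xp"  [terminal]
16. n2.fin = "pq"  ["pq"]
17. n10.acc = 24  [terminal]
18. n1.lim = 10  [C.sig - 6]
19. n0.idx = 15  [S.lab - 12]

23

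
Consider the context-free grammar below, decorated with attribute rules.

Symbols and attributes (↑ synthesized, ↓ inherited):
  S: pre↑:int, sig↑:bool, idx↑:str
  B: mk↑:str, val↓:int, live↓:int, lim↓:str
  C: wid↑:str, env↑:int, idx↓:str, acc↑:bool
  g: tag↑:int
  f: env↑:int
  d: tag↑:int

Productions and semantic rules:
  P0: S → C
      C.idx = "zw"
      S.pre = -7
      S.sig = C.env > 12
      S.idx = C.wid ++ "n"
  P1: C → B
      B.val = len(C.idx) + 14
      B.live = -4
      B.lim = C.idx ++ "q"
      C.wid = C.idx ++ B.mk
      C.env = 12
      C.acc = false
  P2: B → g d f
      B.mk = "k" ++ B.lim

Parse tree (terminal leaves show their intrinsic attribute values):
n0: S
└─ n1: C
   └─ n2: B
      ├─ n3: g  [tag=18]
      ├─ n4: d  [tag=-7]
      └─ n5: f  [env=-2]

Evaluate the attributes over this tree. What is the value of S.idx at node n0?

"zwkzwqn"

1. n1.idx = "zw"  ["zw"]
2. n2.val = 16  [len(C.idx) + 14]
3. n2.live = -4  [-4]
4. n2.lim = "zwq"  [C.idx ++ "q"]
5. n3.tag = 18  [terminal]
6. n4.tag = -7  [terminal]
7. n5.env = -2  [terminal]
8. n2.mk = "kzwq"  ["k" ++ B.lim]
9. n1.wid = "zwkzwq"  [C.idx ++ B.mk]
10. n1.env = 12  [12]
11. n1.acc = false  [false]
12. n0.pre = -7  [-7]
13. n0.sig = false  [C.env > 12]
14. n0.idx = "zwkzwqn"  [C.wid ++ "n"]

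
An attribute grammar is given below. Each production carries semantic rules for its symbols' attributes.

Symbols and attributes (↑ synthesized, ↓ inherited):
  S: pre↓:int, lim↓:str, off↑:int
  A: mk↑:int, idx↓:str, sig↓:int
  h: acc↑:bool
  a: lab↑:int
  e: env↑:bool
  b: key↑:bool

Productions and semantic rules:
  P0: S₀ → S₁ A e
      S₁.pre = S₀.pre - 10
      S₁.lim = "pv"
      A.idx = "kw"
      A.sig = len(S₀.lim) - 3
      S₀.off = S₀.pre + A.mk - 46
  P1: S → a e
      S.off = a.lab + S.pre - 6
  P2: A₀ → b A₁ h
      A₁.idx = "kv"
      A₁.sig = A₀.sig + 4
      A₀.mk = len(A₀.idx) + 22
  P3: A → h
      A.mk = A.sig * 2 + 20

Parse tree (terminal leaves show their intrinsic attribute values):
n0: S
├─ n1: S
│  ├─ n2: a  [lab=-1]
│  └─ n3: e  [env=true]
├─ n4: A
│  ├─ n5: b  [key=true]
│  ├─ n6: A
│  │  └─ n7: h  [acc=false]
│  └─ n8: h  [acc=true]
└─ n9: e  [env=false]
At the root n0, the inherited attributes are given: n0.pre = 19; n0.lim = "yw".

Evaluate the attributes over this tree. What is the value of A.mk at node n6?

26

1. n0.pre = 19  [given at root]
2. n0.lim = "yw"  [given at root]
3. n1.pre = 9  [S₀.pre - 10]
4. n1.lim = "pv"  ["pv"]
5. n2.lab = -1  [terminal]
6. n3.env = true  [terminal]
7. n1.off = 2  [a.lab + S.pre - 6]
8. n4.idx = "kw"  ["kw"]
9. n4.sig = -1  [len(S₀.lim) - 3]
10. n5.key = true  [terminal]
11. n6.idx = "kv"  ["kv"]
12. n6.sig = 3  [A₀.sig + 4]
13. n7.acc = false  [terminal]
14. n6.mk = 26  [A.sig * 2 + 20]
15. n8.acc = true  [terminal]
16. n4.mk = 24  [len(A₀.idx) + 22]
17. n9.env = false  [terminal]
18. n0.off = -3  [S₀.pre + A.mk - 46]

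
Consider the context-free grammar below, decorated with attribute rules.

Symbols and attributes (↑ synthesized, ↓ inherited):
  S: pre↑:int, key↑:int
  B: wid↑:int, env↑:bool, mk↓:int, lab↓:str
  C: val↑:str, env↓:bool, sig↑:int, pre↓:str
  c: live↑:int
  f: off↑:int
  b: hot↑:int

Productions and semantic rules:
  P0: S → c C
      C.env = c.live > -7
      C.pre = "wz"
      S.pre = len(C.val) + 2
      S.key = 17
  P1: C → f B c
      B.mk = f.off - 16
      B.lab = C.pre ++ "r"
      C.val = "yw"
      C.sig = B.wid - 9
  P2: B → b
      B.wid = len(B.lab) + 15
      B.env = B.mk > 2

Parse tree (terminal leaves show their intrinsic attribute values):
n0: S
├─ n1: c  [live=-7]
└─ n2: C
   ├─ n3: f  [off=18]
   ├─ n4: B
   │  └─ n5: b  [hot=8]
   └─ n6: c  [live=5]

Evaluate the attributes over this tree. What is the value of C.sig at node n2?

1. n1.live = -7  [terminal]
2. n2.env = false  [c.live > -7]
3. n2.pre = "wz"  ["wz"]
4. n3.off = 18  [terminal]
5. n4.mk = 2  [f.off - 16]
6. n4.lab = "wzr"  [C.pre ++ "r"]
7. n5.hot = 8  [terminal]
8. n4.wid = 18  [len(B.lab) + 15]
9. n4.env = false  [B.mk > 2]
10. n6.live = 5  [terminal]
11. n2.val = "yw"  ["yw"]
12. n2.sig = 9  [B.wid - 9]
13. n0.pre = 4  [len(C.val) + 2]
14. n0.key = 17  [17]

9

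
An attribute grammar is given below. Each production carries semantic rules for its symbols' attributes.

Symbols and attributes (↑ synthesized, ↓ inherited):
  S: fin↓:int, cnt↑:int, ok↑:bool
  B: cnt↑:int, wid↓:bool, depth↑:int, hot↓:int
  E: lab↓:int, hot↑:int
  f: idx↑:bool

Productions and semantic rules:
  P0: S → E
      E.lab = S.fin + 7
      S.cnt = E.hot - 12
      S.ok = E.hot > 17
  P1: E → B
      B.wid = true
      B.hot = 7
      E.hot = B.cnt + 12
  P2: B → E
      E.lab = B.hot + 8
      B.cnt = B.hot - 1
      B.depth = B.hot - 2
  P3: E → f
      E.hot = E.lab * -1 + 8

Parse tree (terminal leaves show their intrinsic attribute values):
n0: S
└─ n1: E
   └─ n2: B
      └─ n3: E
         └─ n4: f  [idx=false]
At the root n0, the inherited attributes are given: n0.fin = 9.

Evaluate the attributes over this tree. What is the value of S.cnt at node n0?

6

1. n0.fin = 9  [given at root]
2. n1.lab = 16  [S.fin + 7]
3. n2.wid = true  [true]
4. n2.hot = 7  [7]
5. n3.lab = 15  [B.hot + 8]
6. n4.idx = false  [terminal]
7. n3.hot = -7  [E.lab * -1 + 8]
8. n2.cnt = 6  [B.hot - 1]
9. n2.depth = 5  [B.hot - 2]
10. n1.hot = 18  [B.cnt + 12]
11. n0.cnt = 6  [E.hot - 12]
12. n0.ok = true  [E.hot > 17]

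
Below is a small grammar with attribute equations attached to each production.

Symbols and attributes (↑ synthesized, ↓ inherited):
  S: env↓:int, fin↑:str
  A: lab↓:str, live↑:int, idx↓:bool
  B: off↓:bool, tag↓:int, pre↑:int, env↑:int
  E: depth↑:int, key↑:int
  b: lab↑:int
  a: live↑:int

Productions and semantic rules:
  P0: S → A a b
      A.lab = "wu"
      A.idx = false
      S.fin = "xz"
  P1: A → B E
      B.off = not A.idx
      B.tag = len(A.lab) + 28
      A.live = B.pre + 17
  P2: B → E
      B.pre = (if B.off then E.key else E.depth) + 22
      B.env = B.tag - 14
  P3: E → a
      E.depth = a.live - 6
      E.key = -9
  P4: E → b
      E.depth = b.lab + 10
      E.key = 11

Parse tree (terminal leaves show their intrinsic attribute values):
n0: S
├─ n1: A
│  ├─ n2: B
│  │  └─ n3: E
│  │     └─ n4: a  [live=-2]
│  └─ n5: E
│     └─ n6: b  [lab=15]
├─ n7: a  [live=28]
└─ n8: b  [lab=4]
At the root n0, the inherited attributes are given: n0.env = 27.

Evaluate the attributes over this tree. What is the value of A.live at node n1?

1. n0.env = 27  [given at root]
2. n1.lab = "wu"  ["wu"]
3. n1.idx = false  [false]
4. n2.off = true  [not A.idx]
5. n2.tag = 30  [len(A.lab) + 28]
6. n4.live = -2  [terminal]
7. n3.depth = -8  [a.live - 6]
8. n3.key = -9  [-9]
9. n2.pre = 13  [(if B.off then E.key else E.depth) + 22]
10. n2.env = 16  [B.tag - 14]
11. n6.lab = 15  [terminal]
12. n5.depth = 25  [b.lab + 10]
13. n5.key = 11  [11]
14. n1.live = 30  [B.pre + 17]
15. n7.live = 28  [terminal]
16. n8.lab = 4  [terminal]
17. n0.fin = "xz"  ["xz"]

30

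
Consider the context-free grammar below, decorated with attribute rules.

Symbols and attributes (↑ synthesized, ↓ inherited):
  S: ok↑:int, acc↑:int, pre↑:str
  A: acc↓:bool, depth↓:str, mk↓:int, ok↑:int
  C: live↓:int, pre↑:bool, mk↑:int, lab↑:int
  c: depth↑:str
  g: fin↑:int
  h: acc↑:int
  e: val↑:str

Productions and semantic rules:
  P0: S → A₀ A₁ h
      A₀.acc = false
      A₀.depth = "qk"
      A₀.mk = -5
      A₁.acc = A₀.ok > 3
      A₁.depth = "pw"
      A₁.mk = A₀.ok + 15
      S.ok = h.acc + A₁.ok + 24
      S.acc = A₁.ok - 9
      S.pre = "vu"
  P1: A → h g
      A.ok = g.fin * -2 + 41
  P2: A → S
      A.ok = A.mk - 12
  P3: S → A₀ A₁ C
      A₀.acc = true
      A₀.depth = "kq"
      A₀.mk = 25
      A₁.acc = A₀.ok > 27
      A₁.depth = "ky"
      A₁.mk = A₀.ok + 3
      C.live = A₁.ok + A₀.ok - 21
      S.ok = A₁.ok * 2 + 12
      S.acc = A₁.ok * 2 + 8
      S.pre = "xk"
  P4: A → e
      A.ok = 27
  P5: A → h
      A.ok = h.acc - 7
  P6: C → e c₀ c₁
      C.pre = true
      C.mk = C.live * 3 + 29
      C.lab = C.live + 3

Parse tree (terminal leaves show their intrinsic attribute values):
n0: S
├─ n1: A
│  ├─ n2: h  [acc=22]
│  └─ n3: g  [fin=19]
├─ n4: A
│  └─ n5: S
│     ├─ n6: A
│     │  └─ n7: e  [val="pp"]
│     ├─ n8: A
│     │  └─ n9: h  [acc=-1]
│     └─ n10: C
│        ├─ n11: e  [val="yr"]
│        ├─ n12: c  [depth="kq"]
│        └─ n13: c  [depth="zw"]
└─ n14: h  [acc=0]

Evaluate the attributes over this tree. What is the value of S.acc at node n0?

1. n1.acc = false  [false]
2. n1.depth = "qk"  ["qk"]
3. n1.mk = -5  [-5]
4. n2.acc = 22  [terminal]
5. n3.fin = 19  [terminal]
6. n1.ok = 3  [g.fin * -2 + 41]
7. n4.acc = false  [A₀.ok > 3]
8. n4.depth = "pw"  ["pw"]
9. n4.mk = 18  [A₀.ok + 15]
10. n6.acc = true  [true]
11. n6.depth = "kq"  ["kq"]
12. n6.mk = 25  [25]
13. n7.val = "pp"  [terminal]
14. n6.ok = 27  [27]
15. n8.acc = false  [A₀.ok > 27]
16. n8.depth = "ky"  ["ky"]
17. n8.mk = 30  [A₀.ok + 3]
18. n9.acc = -1  [terminal]
19. n8.ok = -8  [h.acc - 7]
20. n10.live = -2  [A₁.ok + A₀.ok - 21]
21. n11.val = "yr"  [terminal]
22. n12.depth = "kq"  [terminal]
23. n13.depth = "zw"  [terminal]
24. n10.pre = true  [true]
25. n10.mk = 23  [C.live * 3 + 29]
26. n10.lab = 1  [C.live + 3]
27. n5.ok = -4  [A₁.ok * 2 + 12]
28. n5.acc = -8  [A₁.ok * 2 + 8]
29. n5.pre = "xk"  ["xk"]
30. n4.ok = 6  [A.mk - 12]
31. n14.acc = 0  [terminal]
32. n0.ok = 30  [h.acc + A₁.ok + 24]
33. n0.acc = -3  [A₁.ok - 9]
34. n0.pre = "vu"  ["vu"]

-3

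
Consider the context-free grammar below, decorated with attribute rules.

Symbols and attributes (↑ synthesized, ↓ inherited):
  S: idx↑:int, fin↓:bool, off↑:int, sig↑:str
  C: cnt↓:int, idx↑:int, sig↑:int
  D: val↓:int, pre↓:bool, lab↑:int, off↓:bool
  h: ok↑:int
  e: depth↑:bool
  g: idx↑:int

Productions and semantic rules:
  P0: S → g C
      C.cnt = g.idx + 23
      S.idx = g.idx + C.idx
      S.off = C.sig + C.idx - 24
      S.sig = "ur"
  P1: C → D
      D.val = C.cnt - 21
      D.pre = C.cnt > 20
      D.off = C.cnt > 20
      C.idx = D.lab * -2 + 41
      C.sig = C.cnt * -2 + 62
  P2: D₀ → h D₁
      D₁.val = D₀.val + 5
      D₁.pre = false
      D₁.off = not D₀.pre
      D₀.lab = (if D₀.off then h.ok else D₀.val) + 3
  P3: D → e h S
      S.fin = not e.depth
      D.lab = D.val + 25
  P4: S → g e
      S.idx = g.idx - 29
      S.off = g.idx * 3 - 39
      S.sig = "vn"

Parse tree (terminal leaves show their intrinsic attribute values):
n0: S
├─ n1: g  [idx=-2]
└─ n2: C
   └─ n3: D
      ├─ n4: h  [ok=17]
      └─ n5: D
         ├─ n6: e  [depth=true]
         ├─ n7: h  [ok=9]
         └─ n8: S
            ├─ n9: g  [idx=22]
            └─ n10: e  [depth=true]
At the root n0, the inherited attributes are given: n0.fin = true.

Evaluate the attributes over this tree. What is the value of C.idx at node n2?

1. n0.fin = true  [given at root]
2. n1.idx = -2  [terminal]
3. n2.cnt = 21  [g.idx + 23]
4. n3.val = 0  [C.cnt - 21]
5. n3.pre = true  [C.cnt > 20]
6. n3.off = true  [C.cnt > 20]
7. n4.ok = 17  [terminal]
8. n5.val = 5  [D₀.val + 5]
9. n5.pre = false  [false]
10. n5.off = false  [not D₀.pre]
11. n6.depth = true  [terminal]
12. n7.ok = 9  [terminal]
13. n8.fin = false  [not e.depth]
14. n9.idx = 22  [terminal]
15. n10.depth = true  [terminal]
16. n8.idx = -7  [g.idx - 29]
17. n8.off = 27  [g.idx * 3 - 39]
18. n8.sig = "vn"  ["vn"]
19. n5.lab = 30  [D.val + 25]
20. n3.lab = 20  [(if D₀.off then h.ok else D₀.val) + 3]
21. n2.idx = 1  [D.lab * -2 + 41]
22. n2.sig = 20  [C.cnt * -2 + 62]
23. n0.idx = -1  [g.idx + C.idx]
24. n0.off = -3  [C.sig + C.idx - 24]
25. n0.sig = "ur"  ["ur"]

1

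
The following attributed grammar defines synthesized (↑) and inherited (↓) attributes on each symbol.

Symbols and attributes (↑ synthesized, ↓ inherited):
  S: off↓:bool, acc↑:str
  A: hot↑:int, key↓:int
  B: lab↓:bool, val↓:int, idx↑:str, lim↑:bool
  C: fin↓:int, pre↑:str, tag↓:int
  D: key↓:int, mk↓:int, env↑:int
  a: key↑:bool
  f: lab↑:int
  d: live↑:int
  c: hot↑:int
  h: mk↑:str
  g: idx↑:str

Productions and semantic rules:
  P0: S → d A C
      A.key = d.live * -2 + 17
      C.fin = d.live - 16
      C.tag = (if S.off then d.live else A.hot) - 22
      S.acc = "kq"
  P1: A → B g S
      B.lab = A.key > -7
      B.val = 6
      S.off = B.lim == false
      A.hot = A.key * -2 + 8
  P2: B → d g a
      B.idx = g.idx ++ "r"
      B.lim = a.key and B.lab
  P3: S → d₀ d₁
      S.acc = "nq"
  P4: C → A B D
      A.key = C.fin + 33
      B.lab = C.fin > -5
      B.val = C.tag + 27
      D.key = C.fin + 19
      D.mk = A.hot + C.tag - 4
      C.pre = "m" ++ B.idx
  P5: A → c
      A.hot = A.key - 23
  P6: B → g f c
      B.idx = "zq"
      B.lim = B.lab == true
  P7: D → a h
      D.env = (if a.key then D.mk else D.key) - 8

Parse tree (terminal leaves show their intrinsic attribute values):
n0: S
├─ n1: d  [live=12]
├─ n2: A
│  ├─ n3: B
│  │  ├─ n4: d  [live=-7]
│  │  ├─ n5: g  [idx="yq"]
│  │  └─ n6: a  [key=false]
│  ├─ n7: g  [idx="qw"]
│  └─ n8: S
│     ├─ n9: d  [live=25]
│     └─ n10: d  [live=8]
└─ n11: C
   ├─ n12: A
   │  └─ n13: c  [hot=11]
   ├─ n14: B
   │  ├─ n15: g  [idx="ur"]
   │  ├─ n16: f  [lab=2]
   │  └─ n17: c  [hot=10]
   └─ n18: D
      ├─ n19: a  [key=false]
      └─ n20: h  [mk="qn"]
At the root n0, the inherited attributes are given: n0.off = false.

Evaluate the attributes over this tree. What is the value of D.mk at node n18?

1. n0.off = false  [given at root]
2. n1.live = 12  [terminal]
3. n2.key = -7  [d.live * -2 + 17]
4. n3.lab = false  [A.key > -7]
5. n3.val = 6  [6]
6. n4.live = -7  [terminal]
7. n5.idx = "yq"  [terminal]
8. n6.key = false  [terminal]
9. n3.idx = "yqr"  [g.idx ++ "r"]
10. n3.lim = false  [a.key and B.lab]
11. n7.idx = "qw"  [terminal]
12. n8.off = true  [B.lim == false]
13. n9.live = 25  [terminal]
14. n10.live = 8  [terminal]
15. n8.acc = "nq"  ["nq"]
16. n2.hot = 22  [A.key * -2 + 8]
17. n11.fin = -4  [d.live - 16]
18. n11.tag = 0  [(if S.off then d.live else A.hot) - 22]
19. n12.key = 29  [C.fin + 33]
20. n13.hot = 11  [terminal]
21. n12.hot = 6  [A.key - 23]
22. n14.lab = true  [C.fin > -5]
23. n14.val = 27  [C.tag + 27]
24. n15.idx = "ur"  [terminal]
25. n16.lab = 2  [terminal]
26. n17.hot = 10  [terminal]
27. n14.idx = "zq"  ["zq"]
28. n14.lim = true  [B.lab == true]
29. n18.key = 15  [C.fin + 19]
30. n18.mk = 2  [A.hot + C.tag - 4]
31. n19.key = false  [terminal]
32. n20.mk = "qn"  [terminal]
33. n18.env = 7  [(if a.key then D.mk else D.key) - 8]
34. n11.pre = "mzq"  ["m" ++ B.idx]
35. n0.acc = "kq"  ["kq"]

2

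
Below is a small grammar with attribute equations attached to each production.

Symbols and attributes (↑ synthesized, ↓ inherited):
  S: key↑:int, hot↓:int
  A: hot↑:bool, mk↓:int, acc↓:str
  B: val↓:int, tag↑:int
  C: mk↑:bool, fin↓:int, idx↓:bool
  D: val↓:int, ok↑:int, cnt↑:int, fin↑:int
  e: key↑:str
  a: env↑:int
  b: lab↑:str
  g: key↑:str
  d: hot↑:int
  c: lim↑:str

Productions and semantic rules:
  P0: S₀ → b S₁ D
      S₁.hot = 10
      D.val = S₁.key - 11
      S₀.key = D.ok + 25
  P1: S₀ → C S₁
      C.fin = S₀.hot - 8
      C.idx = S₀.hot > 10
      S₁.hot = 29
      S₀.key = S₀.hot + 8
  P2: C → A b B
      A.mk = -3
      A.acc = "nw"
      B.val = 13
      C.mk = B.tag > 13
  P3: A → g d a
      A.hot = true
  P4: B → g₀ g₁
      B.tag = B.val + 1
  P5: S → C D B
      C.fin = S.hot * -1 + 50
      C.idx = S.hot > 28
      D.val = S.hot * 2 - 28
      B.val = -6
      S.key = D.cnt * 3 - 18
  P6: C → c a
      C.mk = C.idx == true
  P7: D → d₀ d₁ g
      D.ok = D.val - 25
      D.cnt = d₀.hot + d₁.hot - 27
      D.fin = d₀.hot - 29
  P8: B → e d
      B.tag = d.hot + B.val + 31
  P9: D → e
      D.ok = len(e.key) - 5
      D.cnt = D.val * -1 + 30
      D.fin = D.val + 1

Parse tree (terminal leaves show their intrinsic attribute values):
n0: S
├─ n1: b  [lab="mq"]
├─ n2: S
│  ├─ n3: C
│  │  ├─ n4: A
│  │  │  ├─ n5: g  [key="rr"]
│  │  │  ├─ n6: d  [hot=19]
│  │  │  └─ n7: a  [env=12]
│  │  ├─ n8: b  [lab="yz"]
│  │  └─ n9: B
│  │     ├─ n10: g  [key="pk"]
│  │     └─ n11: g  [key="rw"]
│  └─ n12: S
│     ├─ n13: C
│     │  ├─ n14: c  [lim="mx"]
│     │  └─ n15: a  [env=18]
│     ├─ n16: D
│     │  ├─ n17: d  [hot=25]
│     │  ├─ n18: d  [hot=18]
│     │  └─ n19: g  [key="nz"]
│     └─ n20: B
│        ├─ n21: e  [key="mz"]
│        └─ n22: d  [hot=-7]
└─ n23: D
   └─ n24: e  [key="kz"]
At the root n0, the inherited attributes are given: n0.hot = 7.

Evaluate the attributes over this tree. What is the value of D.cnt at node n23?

1. n0.hot = 7  [given at root]
2. n1.lab = "mq"  [terminal]
3. n2.hot = 10  [10]
4. n3.fin = 2  [S₀.hot - 8]
5. n3.idx = false  [S₀.hot > 10]
6. n4.mk = -3  [-3]
7. n4.acc = "nw"  ["nw"]
8. n5.key = "rr"  [terminal]
9. n6.hot = 19  [terminal]
10. n7.env = 12  [terminal]
11. n4.hot = true  [true]
12. n8.lab = "yz"  [terminal]
13. n9.val = 13  [13]
14. n10.key = "pk"  [terminal]
15. n11.key = "rw"  [terminal]
16. n9.tag = 14  [B.val + 1]
17. n3.mk = true  [B.tag > 13]
18. n12.hot = 29  [29]
19. n13.fin = 21  [S.hot * -1 + 50]
20. n13.idx = true  [S.hot > 28]
21. n14.lim = "mx"  [terminal]
22. n15.env = 18  [terminal]
23. n13.mk = true  [C.idx == true]
24. n16.val = 30  [S.hot * 2 - 28]
25. n17.hot = 25  [terminal]
26. n18.hot = 18  [terminal]
27. n19.key = "nz"  [terminal]
28. n16.ok = 5  [D.val - 25]
29. n16.cnt = 16  [d₀.hot + d₁.hot - 27]
30. n16.fin = -4  [d₀.hot - 29]
31. n20.val = -6  [-6]
32. n21.key = "mz"  [terminal]
33. n22.hot = -7  [terminal]
34. n20.tag = 18  [d.hot + B.val + 31]
35. n12.key = 30  [D.cnt * 3 - 18]
36. n2.key = 18  [S₀.hot + 8]
37. n23.val = 7  [S₁.key - 11]
38. n24.key = "kz"  [terminal]
39. n23.ok = -3  [len(e.key) - 5]
40. n23.cnt = 23  [D.val * -1 + 30]
41. n23.fin = 8  [D.val + 1]
42. n0.key = 22  [D.ok + 25]

23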